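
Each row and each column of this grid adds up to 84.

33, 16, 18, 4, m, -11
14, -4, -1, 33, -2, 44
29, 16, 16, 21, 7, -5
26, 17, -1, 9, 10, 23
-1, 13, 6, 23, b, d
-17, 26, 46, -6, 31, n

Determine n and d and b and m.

Row 6: -17 + 26 + 46 − 6 + 31 = 80, so its missing entry is 84 − 80 = 4.
Column 6: -11 + 44 − 5 + 23 + 4 = 55, so its missing entry is 84 − 55 = 29.
Row 5: -1 + 13 + 6 + 23 + 29 = 70, so its missing entry is 84 − 70 = 14.
Row 1: 33 + 16 + 18 + 4 − 11 = 60, so its missing entry is 84 − 60 = 24.

n = 4, d = 29, b = 14, m = 24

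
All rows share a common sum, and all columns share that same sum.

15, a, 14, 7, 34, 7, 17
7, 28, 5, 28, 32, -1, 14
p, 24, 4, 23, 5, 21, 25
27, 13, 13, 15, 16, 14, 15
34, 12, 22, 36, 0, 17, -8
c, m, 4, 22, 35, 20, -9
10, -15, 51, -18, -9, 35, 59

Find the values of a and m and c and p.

a = 19, m = 32, c = 9, p = 11

Rows 2 and 4 both sum to 113, so that's the common total.
Row 1: 15 + 14 + 7 + 34 + 7 + 17 = 94, so its missing entry is 113 − 94 = 19.
Row 3: 24 + 4 + 23 + 5 + 21 + 25 = 102, so its missing entry is 113 − 102 = 11.
Column 1: 15 + 7 + 11 + 27 + 34 + 10 = 104, so its missing entry is 113 − 104 = 9.
Row 6: 9 + 4 + 22 + 35 + 20 − 9 = 81, so its missing entry is 113 − 81 = 32.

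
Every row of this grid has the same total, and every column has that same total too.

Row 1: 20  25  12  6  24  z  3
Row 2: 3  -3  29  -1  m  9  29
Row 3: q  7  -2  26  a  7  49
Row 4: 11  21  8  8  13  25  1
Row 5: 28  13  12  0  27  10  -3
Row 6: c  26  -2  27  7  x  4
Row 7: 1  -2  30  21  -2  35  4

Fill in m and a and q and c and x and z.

m = 21, a = -3, q = 3, c = 21, x = 4, z = -3

Rows 4 and 5 both sum to 87, so that's the common total.
Row 2: 3 − 3 + 29 − 1 + 9 + 29 = 66, so its missing entry is 87 − 66 = 21.
Column 5: 24 + 21 + 13 + 27 + 7 − 2 = 90, so its missing entry is 87 − 90 = -3.
Row 3: 7 − 2 + 26 − 3 + 7 + 49 = 84, so its missing entry is 87 − 84 = 3.
Column 1: 20 + 3 + 3 + 11 + 28 + 1 = 66, so its missing entry is 87 − 66 = 21.
Row 6: 21 + 26 − 2 + 27 + 7 + 4 = 83, so its missing entry is 87 − 83 = 4.
Row 1: 20 + 25 + 12 + 6 + 24 + 3 = 90, so its missing entry is 87 − 90 = -3.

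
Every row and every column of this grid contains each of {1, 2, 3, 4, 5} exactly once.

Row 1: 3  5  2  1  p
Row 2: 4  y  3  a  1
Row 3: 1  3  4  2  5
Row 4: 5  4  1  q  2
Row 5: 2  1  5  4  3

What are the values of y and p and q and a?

Cell (2,2): column 2 already has {1, 3, 4, 5} → 2.
For row 2, column 4: row 2 already has {1, 2, 3, 4}; that leaves 5.
Cell (4,4): row 4 already has {1, 2, 4, 5} → 3.
Cell (1,5): row 1 already has {1, 2, 3, 5} → 4.

y = 2, p = 4, q = 3, a = 5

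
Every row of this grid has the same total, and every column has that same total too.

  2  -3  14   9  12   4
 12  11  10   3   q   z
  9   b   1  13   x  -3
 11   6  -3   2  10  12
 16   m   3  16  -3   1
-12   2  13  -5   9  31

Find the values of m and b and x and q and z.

m = 5, b = 17, x = 1, q = 9, z = -7

Rows 1 and 4 both sum to 38, so that's the common total.
Column 6 has 4 − 3 + 12 + 1 + 31 = 45; the blank must be 38 − 45 = -7.
Row 2 has 12 + 11 + 10 + 3 − 7 = 29; the blank must be 38 − 29 = 9.
Column 5 has 12 + 9 + 10 − 3 + 9 = 37; the blank must be 38 − 37 = 1.
Row 3 has 9 + 1 + 13 + 1 − 3 = 21; the blank must be 38 − 21 = 17.
Row 5 has 16 + 3 + 16 − 3 + 1 = 33; the blank must be 38 − 33 = 5.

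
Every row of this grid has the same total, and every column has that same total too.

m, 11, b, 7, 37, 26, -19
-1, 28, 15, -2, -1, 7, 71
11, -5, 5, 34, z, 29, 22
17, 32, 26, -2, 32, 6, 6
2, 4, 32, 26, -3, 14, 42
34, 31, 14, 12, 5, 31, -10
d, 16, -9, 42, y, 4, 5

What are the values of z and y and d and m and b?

z = 21, y = 26, d = 33, m = 21, b = 34

Rows 2 and 4 both sum to 117, so that's the common total.
Row 3: 11 − 5 + 5 + 34 + 29 + 22 = 96, so its missing entry is 117 − 96 = 21.
Column 5: 37 − 1 + 21 + 32 − 3 + 5 = 91, so its missing entry is 117 − 91 = 26.
Column 3: 15 + 5 + 26 + 32 + 14 − 9 = 83, so its missing entry is 117 − 83 = 34.
Row 1: 11 + 34 + 7 + 37 + 26 − 19 = 96, so its missing entry is 117 − 96 = 21.
Row 7: 16 − 9 + 42 + 26 + 4 + 5 = 84, so its missing entry is 117 − 84 = 33.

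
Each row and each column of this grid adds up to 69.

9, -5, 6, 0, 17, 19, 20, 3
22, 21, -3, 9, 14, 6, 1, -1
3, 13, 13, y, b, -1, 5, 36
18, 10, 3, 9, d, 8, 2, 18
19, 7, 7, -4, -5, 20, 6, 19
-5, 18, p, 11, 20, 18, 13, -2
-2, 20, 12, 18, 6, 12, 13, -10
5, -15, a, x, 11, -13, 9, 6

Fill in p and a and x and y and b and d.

Row 4 has 18 + 10 + 3 + 9 + 8 + 2 + 18 = 68; the blank must be 69 − 68 = 1.
Column 5 has 17 + 14 + 1 − 5 + 20 + 6 + 11 = 64; the blank must be 69 − 64 = 5.
Row 3 has 3 + 13 + 13 + 5 − 1 + 5 + 36 = 74; the blank must be 69 − 74 = -5.
Column 4 has 0 + 9 − 5 + 9 − 4 + 11 + 18 = 38; the blank must be 69 − 38 = 31.
Row 8 has 5 − 15 + 31 + 11 − 13 + 9 + 6 = 34; the blank must be 69 − 34 = 35.
Row 6 has -5 + 18 + 11 + 20 + 18 + 13 − 2 = 73; the blank must be 69 − 73 = -4.

p = -4, a = 35, x = 31, y = -5, b = 5, d = 1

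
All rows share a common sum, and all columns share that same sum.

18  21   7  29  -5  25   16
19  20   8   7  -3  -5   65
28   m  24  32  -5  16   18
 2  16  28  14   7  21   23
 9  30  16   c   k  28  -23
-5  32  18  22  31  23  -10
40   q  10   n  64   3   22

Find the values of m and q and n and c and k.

m = -2, q = -6, n = -22, c = 29, k = 22

Rows 1 and 2 both sum to 111, so that's the common total.
The known cells in column 5 total 89, leaving 111 − 89 = 22 for the blank.
The known cells in row 3 total 113, leaving 111 − 113 = -2 for the blank.
The known cells in row 5 total 82, leaving 111 − 82 = 29 for the blank.
The known cells in column 2 total 117, leaving 111 − 117 = -6 for the blank.
The known cells in row 7 total 133, leaving 111 − 133 = -22 for the blank.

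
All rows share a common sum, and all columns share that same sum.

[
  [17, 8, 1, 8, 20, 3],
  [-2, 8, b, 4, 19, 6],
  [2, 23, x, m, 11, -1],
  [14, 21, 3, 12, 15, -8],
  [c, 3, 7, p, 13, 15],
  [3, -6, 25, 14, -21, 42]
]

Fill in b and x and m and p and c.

Rows 1 and 4 both sum to 57, so that's the common total.
Column 1: 17 − 2 + 2 + 14 + 3 = 34, so its missing entry is 57 − 34 = 23.
Row 2: -2 + 8 + 4 + 19 + 6 = 35, so its missing entry is 57 − 35 = 22.
Row 5: 23 + 3 + 7 + 13 + 15 = 61, so its missing entry is 57 − 61 = -4.
Column 4: 8 + 4 + 12 − 4 + 14 = 34, so its missing entry is 57 − 34 = 23.
Row 3: 2 + 23 + 23 + 11 − 1 = 58, so its missing entry is 57 − 58 = -1.

b = 22, x = -1, m = 23, p = -4, c = 23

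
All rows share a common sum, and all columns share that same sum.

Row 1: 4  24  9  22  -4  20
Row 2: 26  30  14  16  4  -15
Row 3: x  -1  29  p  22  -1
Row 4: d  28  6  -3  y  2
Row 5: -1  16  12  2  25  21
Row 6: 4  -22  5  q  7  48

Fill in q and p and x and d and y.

q = 33, p = 5, x = 21, d = 21, y = 21

Rows 1 and 2 both sum to 75, so that's the common total.
The known cells in column 5 total 54, leaving 75 − 54 = 21 for the blank.
The known cells in row 4 total 54, leaving 75 − 54 = 21 for the blank.
The known cells in column 1 total 54, leaving 75 − 54 = 21 for the blank.
The known cells in row 3 total 70, leaving 75 − 70 = 5 for the blank.
The known cells in row 6 total 42, leaving 75 − 42 = 33 for the blank.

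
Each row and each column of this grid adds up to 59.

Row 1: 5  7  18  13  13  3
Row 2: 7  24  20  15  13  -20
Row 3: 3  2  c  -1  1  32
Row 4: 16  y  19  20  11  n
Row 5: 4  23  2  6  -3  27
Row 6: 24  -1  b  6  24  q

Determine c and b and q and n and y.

c = 22, b = -22, q = 28, n = -11, y = 4

Column 2 has 7 + 24 + 2 + 23 − 1 = 55; the blank must be 59 − 55 = 4.
Row 3 has 3 + 2 − 1 + 1 + 32 = 37; the blank must be 59 − 37 = 22.
Row 4 has 16 + 4 + 19 + 20 + 11 = 70; the blank must be 59 − 70 = -11.
Column 6 has 3 − 20 + 32 − 11 + 27 = 31; the blank must be 59 − 31 = 28.
Row 6 has 24 − 1 + 6 + 24 + 28 = 81; the blank must be 59 − 81 = -22.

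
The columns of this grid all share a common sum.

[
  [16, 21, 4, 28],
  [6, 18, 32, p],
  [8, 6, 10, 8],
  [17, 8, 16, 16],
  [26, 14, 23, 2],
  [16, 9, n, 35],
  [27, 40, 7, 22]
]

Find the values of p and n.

p = 5, n = 24

The complete columns each total 116.
Column 4 is missing 116 − 111 = 5 (since 28 + 8 + 16 + 2 + 35 + 22 = 111).
Column 3 is missing 116 − 92 = 24 (since 4 + 32 + 10 + 16 + 23 + 7 = 92).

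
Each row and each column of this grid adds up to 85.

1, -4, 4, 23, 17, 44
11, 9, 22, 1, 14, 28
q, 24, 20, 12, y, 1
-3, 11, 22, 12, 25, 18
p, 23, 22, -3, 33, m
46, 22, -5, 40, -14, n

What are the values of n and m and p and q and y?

The known cells in column 5 total 75, leaving 85 − 75 = 10 for the blank.
The known cells in row 6 total 89, leaving 85 − 89 = -4 for the blank.
The known cells in row 3 total 67, leaving 85 − 67 = 18 for the blank.
The known cells in column 1 total 73, leaving 85 − 73 = 12 for the blank.
The known cells in row 5 total 87, leaving 85 − 87 = -2 for the blank.

n = -4, m = -2, p = 12, q = 18, y = 10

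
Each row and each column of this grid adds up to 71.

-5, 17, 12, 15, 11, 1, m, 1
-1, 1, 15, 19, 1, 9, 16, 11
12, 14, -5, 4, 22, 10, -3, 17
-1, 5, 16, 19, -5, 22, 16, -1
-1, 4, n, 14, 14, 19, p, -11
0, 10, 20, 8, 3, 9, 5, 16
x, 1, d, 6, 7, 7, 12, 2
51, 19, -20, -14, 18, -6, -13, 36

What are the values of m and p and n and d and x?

Row 1: -5 + 17 + 12 + 15 + 11 + 1 + 1 = 52, so its missing entry is 71 − 52 = 19.
Column 7: 19 + 16 − 3 + 16 + 5 + 12 − 13 = 52, so its missing entry is 71 − 52 = 19.
Row 5: -1 + 4 + 14 + 14 + 19 + 19 − 11 = 58, so its missing entry is 71 − 58 = 13.
Column 3: 12 + 15 − 5 + 16 + 13 + 20 − 20 = 51, so its missing entry is 71 − 51 = 20.
Row 7: 1 + 20 + 6 + 7 + 7 + 12 + 2 = 55, so its missing entry is 71 − 55 = 16.

m = 19, p = 19, n = 13, d = 20, x = 16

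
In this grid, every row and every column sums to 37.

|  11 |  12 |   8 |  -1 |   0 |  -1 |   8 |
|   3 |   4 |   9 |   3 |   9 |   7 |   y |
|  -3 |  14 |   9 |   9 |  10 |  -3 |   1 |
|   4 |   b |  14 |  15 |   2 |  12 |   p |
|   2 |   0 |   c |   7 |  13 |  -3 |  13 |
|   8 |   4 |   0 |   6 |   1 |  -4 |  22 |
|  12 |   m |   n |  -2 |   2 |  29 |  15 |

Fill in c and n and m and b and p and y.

c = 5, n = -8, m = -11, b = 14, p = -24, y = 2

Row 5: 2 + 0 + 7 + 13 − 3 + 13 = 32, so its missing entry is 37 − 32 = 5.
Column 3: 8 + 9 + 9 + 14 + 5 + 0 = 45, so its missing entry is 37 − 45 = -8.
Row 7: 12 − 8 − 2 + 2 + 29 + 15 = 48, so its missing entry is 37 − 48 = -11.
Column 2: 12 + 4 + 14 + 0 + 4 − 11 = 23, so its missing entry is 37 − 23 = 14.
Row 4: 4 + 14 + 14 + 15 + 2 + 12 = 61, so its missing entry is 37 − 61 = -24.
Row 2: 3 + 4 + 9 + 3 + 9 + 7 = 35, so its missing entry is 37 − 35 = 2.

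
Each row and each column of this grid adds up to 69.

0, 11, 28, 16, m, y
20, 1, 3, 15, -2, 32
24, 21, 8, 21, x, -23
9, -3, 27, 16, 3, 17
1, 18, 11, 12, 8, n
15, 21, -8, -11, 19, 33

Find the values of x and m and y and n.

x = 18, m = 23, y = -9, n = 19

Row 5 has 1 + 18 + 11 + 12 + 8 = 50; the blank must be 69 − 50 = 19.
Row 3 has 24 + 21 + 8 + 21 − 23 = 51; the blank must be 69 − 51 = 18.
Column 5 has -2 + 18 + 3 + 8 + 19 = 46; the blank must be 69 − 46 = 23.
Row 1 has 0 + 11 + 28 + 16 + 23 = 78; the blank must be 69 − 78 = -9.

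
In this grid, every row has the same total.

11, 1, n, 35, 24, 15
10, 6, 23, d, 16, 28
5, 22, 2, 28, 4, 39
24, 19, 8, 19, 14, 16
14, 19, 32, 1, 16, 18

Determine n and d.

The complete rows each total 100.
Row 1 is missing 100 − 86 = 14 (since 11 + 1 + 35 + 24 + 15 = 86).
Row 2 is missing 100 − 83 = 17 (since 10 + 6 + 23 + 16 + 28 = 83).

n = 14, d = 17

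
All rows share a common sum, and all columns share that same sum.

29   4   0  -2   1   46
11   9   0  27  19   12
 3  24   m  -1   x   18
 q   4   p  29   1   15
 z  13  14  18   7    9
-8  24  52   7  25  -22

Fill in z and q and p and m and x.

z = 17, q = 26, p = 3, m = 9, x = 25

Rows 1 and 2 both sum to 78, so that's the common total.
Column 5: 1 + 19 + 1 + 7 + 25 = 53, so its missing entry is 78 − 53 = 25.
Row 5: 13 + 14 + 18 + 7 + 9 = 61, so its missing entry is 78 − 61 = 17.
Column 1: 29 + 11 + 3 + 17 − 8 = 52, so its missing entry is 78 − 52 = 26.
Row 3: 3 + 24 − 1 + 25 + 18 = 69, so its missing entry is 78 − 69 = 9.
Row 4: 26 + 4 + 29 + 1 + 15 = 75, so its missing entry is 78 − 75 = 3.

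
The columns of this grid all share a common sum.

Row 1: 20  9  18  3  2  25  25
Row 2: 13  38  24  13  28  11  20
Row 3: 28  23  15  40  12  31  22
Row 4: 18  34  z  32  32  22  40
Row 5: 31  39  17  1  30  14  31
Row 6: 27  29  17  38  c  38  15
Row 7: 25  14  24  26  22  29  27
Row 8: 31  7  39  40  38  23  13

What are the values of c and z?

The complete columns each total 193.
Column 5 is missing 193 − 164 = 29 (since 2 + 28 + 12 + 32 + 30 + 22 + 38 = 164).
Column 3 is missing 193 − 154 = 39 (since 18 + 24 + 15 + 17 + 17 + 24 + 39 = 154).

c = 29, z = 39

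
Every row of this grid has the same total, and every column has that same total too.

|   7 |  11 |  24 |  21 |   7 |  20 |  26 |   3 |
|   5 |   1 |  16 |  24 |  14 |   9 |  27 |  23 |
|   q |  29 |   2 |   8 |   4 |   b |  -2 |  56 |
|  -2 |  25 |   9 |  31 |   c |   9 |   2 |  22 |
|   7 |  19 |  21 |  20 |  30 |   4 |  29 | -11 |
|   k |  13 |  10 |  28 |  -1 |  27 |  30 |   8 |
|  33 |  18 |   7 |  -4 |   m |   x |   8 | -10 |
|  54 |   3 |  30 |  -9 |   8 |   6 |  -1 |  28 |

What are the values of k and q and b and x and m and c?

Rows 1 and 2 both sum to 119, so that's the common total.
Row 4: -2 + 25 + 9 + 31 + 9 + 2 + 22 = 96, so its missing entry is 119 − 96 = 23.
Column 5: 7 + 14 + 4 + 23 + 30 − 1 + 8 = 85, so its missing entry is 119 − 85 = 34.
Row 7: 33 + 18 + 7 − 4 + 34 + 8 − 10 = 86, so its missing entry is 119 − 86 = 33.
Row 6: 13 + 10 + 28 − 1 + 27 + 30 + 8 = 115, so its missing entry is 119 − 115 = 4.
Column 1: 7 + 5 − 2 + 7 + 4 + 33 + 54 = 108, so its missing entry is 119 − 108 = 11.
Row 3: 11 + 29 + 2 + 8 + 4 − 2 + 56 = 108, so its missing entry is 119 − 108 = 11.

k = 4, q = 11, b = 11, x = 33, m = 34, c = 23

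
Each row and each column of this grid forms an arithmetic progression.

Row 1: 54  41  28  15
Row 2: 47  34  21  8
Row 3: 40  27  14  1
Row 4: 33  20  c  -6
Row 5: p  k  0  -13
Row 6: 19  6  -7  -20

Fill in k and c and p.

k = 13, c = 7, p = 26

Along each row the entries change by -13 per step; down each column they change by -7.
Row 5: from 0 at column 3, stepping by -13 to column 2 gives 13.
Row 4: from 33 at column 1, stepping by -13 to column 3 gives 7.
Row 5: from 0 at column 3, stepping by -13 to column 1 gives 26.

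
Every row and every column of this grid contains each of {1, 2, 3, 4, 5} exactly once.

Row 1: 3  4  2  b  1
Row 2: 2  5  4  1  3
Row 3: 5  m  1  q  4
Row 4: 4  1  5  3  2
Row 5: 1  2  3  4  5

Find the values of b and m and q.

At (row 1, col 4): row 1 already has {1, 2, 3, 4}, so the value is 5.
Cell (3,4): column 4 already has {1, 3, 4, 5} → 2.
Cell (3,2): row 3 already has {1, 2, 4, 5} → 3.

b = 5, m = 3, q = 2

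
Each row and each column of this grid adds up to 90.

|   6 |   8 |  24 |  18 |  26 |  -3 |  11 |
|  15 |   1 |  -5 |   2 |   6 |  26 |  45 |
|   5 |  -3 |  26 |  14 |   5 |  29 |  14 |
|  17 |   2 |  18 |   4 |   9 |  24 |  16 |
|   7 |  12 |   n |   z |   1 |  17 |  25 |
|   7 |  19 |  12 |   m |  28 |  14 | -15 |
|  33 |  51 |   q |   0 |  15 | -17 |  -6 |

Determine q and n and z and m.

q = 14, n = 1, z = 27, m = 25

The known cells in row 6 total 65, leaving 90 − 65 = 25 for the blank.
The known cells in row 7 total 76, leaving 90 − 76 = 14 for the blank.
The known cells in column 3 total 89, leaving 90 − 89 = 1 for the blank.
The known cells in row 5 total 63, leaving 90 − 63 = 27 for the blank.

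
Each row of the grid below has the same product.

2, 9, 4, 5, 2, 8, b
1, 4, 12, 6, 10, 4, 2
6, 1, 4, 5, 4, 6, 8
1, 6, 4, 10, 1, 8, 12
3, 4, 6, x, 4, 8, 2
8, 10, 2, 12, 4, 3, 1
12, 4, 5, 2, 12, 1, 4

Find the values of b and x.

b = 4, x = 5

Rows 4 and 7 each multiply to 23040, so every row has product 23040.
Row 1: 2×9×4×5×2×8 = 5760, so the missing entry is 23040 ÷ 5760 = 4.
Row 5: 3×4×6×4×8×2 = 4608, so the missing entry is 23040 ÷ 4608 = 5.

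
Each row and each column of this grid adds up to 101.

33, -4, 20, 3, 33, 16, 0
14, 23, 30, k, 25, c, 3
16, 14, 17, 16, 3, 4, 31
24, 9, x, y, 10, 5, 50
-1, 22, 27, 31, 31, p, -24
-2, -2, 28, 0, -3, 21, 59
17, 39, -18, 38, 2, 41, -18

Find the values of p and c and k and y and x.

p = 15, c = -1, k = 7, y = 6, x = -3

The known cells in row 5 total 86, leaving 101 − 86 = 15 for the blank.
The known cells in column 6 total 102, leaving 101 − 102 = -1 for the blank.
The known cells in column 3 total 104, leaving 101 − 104 = -3 for the blank.
The known cells in row 4 total 95, leaving 101 − 95 = 6 for the blank.
The known cells in row 2 total 94, leaving 101 − 94 = 7 for the blank.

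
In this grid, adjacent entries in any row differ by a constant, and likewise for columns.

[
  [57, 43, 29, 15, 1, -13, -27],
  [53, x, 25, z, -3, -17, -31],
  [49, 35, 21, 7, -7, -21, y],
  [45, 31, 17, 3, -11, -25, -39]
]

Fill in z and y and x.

Along each row the entries change by -14 per step; down each column they change by -4.
Row 2: from 53 at column 1, stepping by -14 to column 4 gives 11.
Row 3: from 49 at column 1, stepping by -14 to column 7 gives -35.
Row 2: from 53 at column 1, stepping by -14 to column 2 gives 39.

z = 11, y = -35, x = 39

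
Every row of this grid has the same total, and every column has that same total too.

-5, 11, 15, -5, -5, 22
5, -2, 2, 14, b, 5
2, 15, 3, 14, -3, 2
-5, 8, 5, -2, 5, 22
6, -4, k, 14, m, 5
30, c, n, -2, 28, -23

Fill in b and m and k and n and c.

Rows 1 and 3 both sum to 33, so that's the common total.
Column 2 has 11 − 2 + 15 + 8 − 4 = 28; the blank must be 33 − 28 = 5.
Row 2 has 5 − 2 + 2 + 14 + 5 = 24; the blank must be 33 − 24 = 9.
Column 5 has -5 + 9 − 3 + 5 + 28 = 34; the blank must be 33 − 34 = -1.
Row 5 has 6 − 4 + 14 − 1 + 5 = 20; the blank must be 33 − 20 = 13.
Row 6 has 30 + 5 − 2 + 28 − 23 = 38; the blank must be 33 − 38 = -5.

b = 9, m = -1, k = 13, n = -5, c = 5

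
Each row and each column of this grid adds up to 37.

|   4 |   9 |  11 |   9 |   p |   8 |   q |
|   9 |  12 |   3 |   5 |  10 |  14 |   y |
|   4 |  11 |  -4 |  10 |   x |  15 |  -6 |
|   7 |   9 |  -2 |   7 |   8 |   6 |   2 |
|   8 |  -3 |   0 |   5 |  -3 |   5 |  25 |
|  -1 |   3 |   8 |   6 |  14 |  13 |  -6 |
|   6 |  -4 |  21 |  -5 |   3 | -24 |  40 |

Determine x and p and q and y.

Row 2: 9 + 12 + 3 + 5 + 10 + 14 = 53, so its missing entry is 37 − 53 = -16.
Row 3: 4 + 11 − 4 + 10 + 15 − 6 = 30, so its missing entry is 37 − 30 = 7.
Column 5: 10 + 7 + 8 − 3 + 14 + 3 = 39, so its missing entry is 37 − 39 = -2.
Row 1: 4 + 9 + 11 + 9 − 2 + 8 = 39, so its missing entry is 37 − 39 = -2.

x = 7, p = -2, q = -2, y = -16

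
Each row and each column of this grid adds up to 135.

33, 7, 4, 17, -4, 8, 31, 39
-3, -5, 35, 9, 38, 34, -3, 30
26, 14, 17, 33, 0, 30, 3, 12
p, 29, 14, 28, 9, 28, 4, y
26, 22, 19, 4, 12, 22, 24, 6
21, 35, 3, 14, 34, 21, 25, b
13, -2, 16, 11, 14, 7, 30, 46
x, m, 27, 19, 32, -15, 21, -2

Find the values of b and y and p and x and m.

b = -18, y = 22, p = 1, x = 18, m = 35

The known cells in column 2 total 100, leaving 135 − 100 = 35 for the blank.
The known cells in row 8 total 117, leaving 135 − 117 = 18 for the blank.
The known cells in row 6 total 153, leaving 135 − 153 = -18 for the blank.
The known cells in column 8 total 113, leaving 135 − 113 = 22 for the blank.
The known cells in row 4 total 134, leaving 135 − 134 = 1 for the blank.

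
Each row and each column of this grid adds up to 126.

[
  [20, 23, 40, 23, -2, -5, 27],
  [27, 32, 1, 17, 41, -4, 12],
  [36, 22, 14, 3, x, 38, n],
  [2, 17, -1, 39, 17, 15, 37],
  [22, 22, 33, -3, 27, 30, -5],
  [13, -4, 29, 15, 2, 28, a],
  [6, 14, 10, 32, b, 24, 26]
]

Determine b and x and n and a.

b = 14, x = 27, n = -14, a = 43

Row 6 has 13 − 4 + 29 + 15 + 2 + 28 = 83; the blank must be 126 − 83 = 43.
Column 7 has 27 + 12 + 37 − 5 + 43 + 26 = 140; the blank must be 126 − 140 = -14.
Row 3 has 36 + 22 + 14 + 3 + 38 − 14 = 99; the blank must be 126 − 99 = 27.
Row 7 has 6 + 14 + 10 + 32 + 24 + 26 = 112; the blank must be 126 − 112 = 14.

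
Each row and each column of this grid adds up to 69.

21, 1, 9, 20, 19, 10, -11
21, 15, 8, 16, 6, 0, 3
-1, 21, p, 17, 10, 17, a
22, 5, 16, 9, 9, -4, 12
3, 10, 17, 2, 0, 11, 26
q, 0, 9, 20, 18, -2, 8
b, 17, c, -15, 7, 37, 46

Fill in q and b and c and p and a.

q = 16, b = -13, c = -10, p = 20, a = -15

The known cells in row 6 total 53, leaving 69 − 53 = 16 for the blank.
The known cells in column 1 total 82, leaving 69 − 82 = -13 for the blank.
The known cells in row 7 total 79, leaving 69 − 79 = -10 for the blank.
The known cells in column 7 total 84, leaving 69 − 84 = -15 for the blank.
The known cells in row 3 total 49, leaving 69 − 49 = 20 for the blank.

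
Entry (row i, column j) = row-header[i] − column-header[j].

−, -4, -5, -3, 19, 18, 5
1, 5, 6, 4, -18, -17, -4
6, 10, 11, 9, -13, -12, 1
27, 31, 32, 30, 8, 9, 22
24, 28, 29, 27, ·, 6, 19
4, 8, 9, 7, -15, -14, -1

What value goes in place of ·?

24 − 19 = 5.

5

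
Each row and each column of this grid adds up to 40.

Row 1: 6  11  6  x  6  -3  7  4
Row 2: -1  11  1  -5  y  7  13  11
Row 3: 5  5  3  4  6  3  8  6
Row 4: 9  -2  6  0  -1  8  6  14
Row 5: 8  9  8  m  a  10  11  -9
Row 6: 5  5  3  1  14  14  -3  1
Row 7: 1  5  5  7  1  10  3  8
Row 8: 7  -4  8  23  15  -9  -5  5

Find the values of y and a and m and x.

y = 3, a = -4, m = 7, x = 3

The known cells in row 1 total 37, leaving 40 − 37 = 3 for the blank.
The known cells in row 2 total 37, leaving 40 − 37 = 3 for the blank.
The known cells in column 5 total 44, leaving 40 − 44 = -4 for the blank.
The known cells in row 5 total 33, leaving 40 − 33 = 7 for the blank.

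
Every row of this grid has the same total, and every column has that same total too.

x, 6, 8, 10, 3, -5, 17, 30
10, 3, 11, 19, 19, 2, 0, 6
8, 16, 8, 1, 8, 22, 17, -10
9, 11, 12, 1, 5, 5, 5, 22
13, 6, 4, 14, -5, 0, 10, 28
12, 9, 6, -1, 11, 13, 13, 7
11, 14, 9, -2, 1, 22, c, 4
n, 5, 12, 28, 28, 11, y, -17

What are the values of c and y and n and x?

Rows 2 and 3 both sum to 70, so that's the common total.
Row 7 has 11 + 14 + 9 − 2 + 1 + 22 + 4 = 59; the blank must be 70 − 59 = 11.
Column 7 has 17 + 0 + 17 + 5 + 10 + 13 + 11 = 73; the blank must be 70 − 73 = -3.
Row 8 has 5 + 12 + 28 + 28 + 11 − 3 − 17 = 64; the blank must be 70 − 64 = 6.
Row 1 has 6 + 8 + 10 + 3 − 5 + 17 + 30 = 69; the blank must be 70 − 69 = 1.

c = 11, y = -3, n = 6, x = 1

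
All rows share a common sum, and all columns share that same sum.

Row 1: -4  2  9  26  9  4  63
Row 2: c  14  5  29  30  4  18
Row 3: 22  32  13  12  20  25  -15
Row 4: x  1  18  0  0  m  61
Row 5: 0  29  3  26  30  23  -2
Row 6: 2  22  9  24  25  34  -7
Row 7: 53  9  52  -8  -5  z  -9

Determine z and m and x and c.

z = 17, m = 2, x = 27, c = 9

Rows 1 and 3 both sum to 109, so that's the common total.
Row 2: 14 + 5 + 29 + 30 + 4 + 18 = 100, so its missing entry is 109 − 100 = 9.
Row 7: 53 + 9 + 52 − 8 − 5 − 9 = 92, so its missing entry is 109 − 92 = 17.
Column 6: 4 + 4 + 25 + 23 + 34 + 17 = 107, so its missing entry is 109 − 107 = 2.
Row 4: 1 + 18 + 0 + 0 + 2 + 61 = 82, so its missing entry is 109 − 82 = 27.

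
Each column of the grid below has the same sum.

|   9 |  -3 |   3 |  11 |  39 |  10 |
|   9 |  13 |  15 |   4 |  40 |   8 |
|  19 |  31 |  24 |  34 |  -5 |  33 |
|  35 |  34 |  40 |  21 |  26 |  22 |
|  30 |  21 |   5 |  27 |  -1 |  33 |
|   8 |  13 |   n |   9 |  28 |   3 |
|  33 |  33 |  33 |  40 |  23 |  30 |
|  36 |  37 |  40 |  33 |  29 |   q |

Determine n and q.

n = 19, q = 40

The complete columns each total 179.
Column 3 is missing 179 − 160 = 19 (since 3 + 15 + 24 + 40 + 5 + 33 + 40 = 160).
Column 6 is missing 179 − 139 = 40 (since 10 + 8 + 33 + 22 + 33 + 3 + 30 = 139).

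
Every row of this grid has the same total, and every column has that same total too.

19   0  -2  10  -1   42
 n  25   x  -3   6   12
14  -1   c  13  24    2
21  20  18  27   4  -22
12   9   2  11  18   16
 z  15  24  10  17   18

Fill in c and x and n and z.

Rows 1 and 4 both sum to 68, so that's the common total.
The known cells in row 6 total 84, leaving 68 − 84 = -16 for the blank.
The known cells in column 1 total 50, leaving 68 − 50 = 18 for the blank.
The known cells in row 2 total 58, leaving 68 − 58 = 10 for the blank.
The known cells in row 3 total 52, leaving 68 − 52 = 16 for the blank.

c = 16, x = 10, n = 18, z = -16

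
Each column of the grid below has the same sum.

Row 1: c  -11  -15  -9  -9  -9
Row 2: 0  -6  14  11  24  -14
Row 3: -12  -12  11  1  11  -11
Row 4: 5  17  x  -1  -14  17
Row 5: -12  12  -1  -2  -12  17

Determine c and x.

c = 19, x = -9

The complete columns each total 0.
Column 1 is missing 0 − (-19) = 19 (since 0 − 12 + 5 − 12 = -19).
Column 3 is missing 0 − 9 = -9 (since -15 + 14 + 11 − 1 = 9).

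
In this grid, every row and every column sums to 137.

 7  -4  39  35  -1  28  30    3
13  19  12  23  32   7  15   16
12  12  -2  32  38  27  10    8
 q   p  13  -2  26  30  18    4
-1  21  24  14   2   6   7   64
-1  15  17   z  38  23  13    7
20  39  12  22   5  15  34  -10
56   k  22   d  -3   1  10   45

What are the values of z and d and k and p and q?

z = 25, d = -12, k = 18, p = 17, q = 31

Column 1 has 7 + 13 + 12 − 1 − 1 + 20 + 56 = 106; the blank must be 137 − 106 = 31.
Row 4 has 31 + 13 − 2 + 26 + 30 + 18 + 4 = 120; the blank must be 137 − 120 = 17.
Column 2 has -4 + 19 + 12 + 17 + 21 + 15 + 39 = 119; the blank must be 137 − 119 = 18.
Row 8 has 56 + 18 + 22 − 3 + 1 + 10 + 45 = 149; the blank must be 137 − 149 = -12.
Row 6 has -1 + 15 + 17 + 38 + 23 + 13 + 7 = 112; the blank must be 137 − 112 = 25.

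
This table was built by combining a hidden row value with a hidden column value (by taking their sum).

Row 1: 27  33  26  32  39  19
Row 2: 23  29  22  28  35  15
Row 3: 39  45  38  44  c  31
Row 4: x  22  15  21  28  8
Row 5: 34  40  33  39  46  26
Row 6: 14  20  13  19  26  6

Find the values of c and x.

The difference between any two rows is the same in every column — this is an addition table with the headers hidden.
Row 3 minus row 1 is 44 − 32 = 12, so its entry in column 5 is 39 + 12 = 51.
Row 4 minus row 1 is 21 − 32 = -11, so its entry in column 1 is 27 + (-11) = 16.

c = 51, x = 16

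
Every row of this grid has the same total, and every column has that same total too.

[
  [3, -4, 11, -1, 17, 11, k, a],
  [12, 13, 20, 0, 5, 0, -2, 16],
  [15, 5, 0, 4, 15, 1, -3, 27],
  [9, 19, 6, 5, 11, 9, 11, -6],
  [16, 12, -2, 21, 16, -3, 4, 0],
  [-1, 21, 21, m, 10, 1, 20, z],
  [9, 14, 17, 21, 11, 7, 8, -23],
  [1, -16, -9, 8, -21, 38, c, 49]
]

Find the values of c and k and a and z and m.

Rows 2 and 3 both sum to 64, so that's the common total.
Row 8: 1 − 16 − 9 + 8 − 21 + 38 + 49 = 50, so its missing entry is 64 − 50 = 14.
Column 7: -2 − 3 + 11 + 4 + 20 + 8 + 14 = 52, so its missing entry is 64 − 52 = 12.
Row 1: 3 − 4 + 11 − 1 + 17 + 11 + 12 = 49, so its missing entry is 64 − 49 = 15.
Column 8: 15 + 16 + 27 − 6 + 0 − 23 + 49 = 78, so its missing entry is 64 − 78 = -14.
Row 6: -1 + 21 + 21 + 10 + 1 + 20 − 14 = 58, so its missing entry is 64 − 58 = 6.

c = 14, k = 12, a = 15, z = -14, m = 6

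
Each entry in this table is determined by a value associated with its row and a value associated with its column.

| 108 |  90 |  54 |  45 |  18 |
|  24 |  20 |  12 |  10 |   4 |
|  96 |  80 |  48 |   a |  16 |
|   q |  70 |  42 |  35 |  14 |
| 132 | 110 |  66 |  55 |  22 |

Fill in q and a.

Each row is a constant multiple of every other row — this is a multiplication table with the headers hidden.
Row 4 is 14/18 = 7/9 times row 1, so its entry in column 1 is 108 × 7/9 = 84.
Row 3 is 16/18 = 8/9 times row 1, so its entry in column 4 is 45 × 8/9 = 40.

q = 84, a = 40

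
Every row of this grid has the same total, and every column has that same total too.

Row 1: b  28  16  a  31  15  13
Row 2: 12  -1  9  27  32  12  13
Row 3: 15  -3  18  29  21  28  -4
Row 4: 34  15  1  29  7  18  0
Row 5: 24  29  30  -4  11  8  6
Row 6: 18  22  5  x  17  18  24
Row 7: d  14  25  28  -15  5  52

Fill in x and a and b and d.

x = 0, a = -5, b = 6, d = -5

Rows 2 and 3 both sum to 104, so that's the common total.
Row 6 has 18 + 22 + 5 + 17 + 18 + 24 = 104; the blank must be 104 − 104 = 0.
Column 4 has 27 + 29 + 29 − 4 + 0 + 28 = 109; the blank must be 104 − 109 = -5.
Row 7 has 14 + 25 + 28 − 15 + 5 + 52 = 109; the blank must be 104 − 109 = -5.
Row 1 has 28 + 16 − 5 + 31 + 15 + 13 = 98; the blank must be 104 − 98 = 6.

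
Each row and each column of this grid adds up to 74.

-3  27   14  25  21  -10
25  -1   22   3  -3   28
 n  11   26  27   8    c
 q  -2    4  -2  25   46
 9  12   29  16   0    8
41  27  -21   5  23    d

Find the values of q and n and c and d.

q = 3, n = -1, c = 3, d = -1

The known cells in row 6 total 75, leaving 74 − 75 = -1 for the blank.
The known cells in column 6 total 71, leaving 74 − 71 = 3 for the blank.
The known cells in row 3 total 75, leaving 74 − 75 = -1 for the blank.
The known cells in row 4 total 71, leaving 74 − 71 = 3 for the blank.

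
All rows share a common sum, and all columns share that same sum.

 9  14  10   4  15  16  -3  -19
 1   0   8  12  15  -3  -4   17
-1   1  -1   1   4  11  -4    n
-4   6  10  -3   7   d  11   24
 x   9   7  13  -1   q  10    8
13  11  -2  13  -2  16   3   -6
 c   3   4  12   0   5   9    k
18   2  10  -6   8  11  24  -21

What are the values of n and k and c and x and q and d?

Rows 1 and 2 both sum to 46, so that's the common total.
Row 3: -1 + 1 − 1 + 1 + 4 + 11 − 4 = 11, so its missing entry is 46 − 11 = 35.
Column 8: -19 + 17 + 35 + 24 + 8 − 6 − 21 = 38, so its missing entry is 46 − 38 = 8.
Row 7: 3 + 4 + 12 + 0 + 5 + 9 + 8 = 41, so its missing entry is 46 − 41 = 5.
Column 1: 9 + 1 − 1 − 4 + 13 + 5 + 18 = 41, so its missing entry is 46 − 41 = 5.
Row 5: 5 + 9 + 7 + 13 − 1 + 10 + 8 = 51, so its missing entry is 46 − 51 = -5.
Row 4: -4 + 6 + 10 − 3 + 7 + 11 + 24 = 51, so its missing entry is 46 − 51 = -5.

n = 35, k = 8, c = 5, x = 5, q = -5, d = -5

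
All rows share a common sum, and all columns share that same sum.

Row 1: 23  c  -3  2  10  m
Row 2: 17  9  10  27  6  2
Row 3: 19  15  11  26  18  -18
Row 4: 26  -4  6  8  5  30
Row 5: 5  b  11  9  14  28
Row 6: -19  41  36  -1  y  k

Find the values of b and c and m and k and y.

b = 4, c = 6, m = 33, k = -4, y = 18

Rows 2 and 3 both sum to 71, so that's the common total.
Column 5: 10 + 6 + 18 + 5 + 14 = 53, so its missing entry is 71 − 53 = 18.
Row 6: -19 + 41 + 36 − 1 + 18 = 75, so its missing entry is 71 − 75 = -4.
Column 6: 2 − 18 + 30 + 28 − 4 = 38, so its missing entry is 71 − 38 = 33.
Row 1: 23 − 3 + 2 + 10 + 33 = 65, so its missing entry is 71 − 65 = 6.
Row 5: 5 + 11 + 9 + 14 + 28 = 67, so its missing entry is 71 − 67 = 4.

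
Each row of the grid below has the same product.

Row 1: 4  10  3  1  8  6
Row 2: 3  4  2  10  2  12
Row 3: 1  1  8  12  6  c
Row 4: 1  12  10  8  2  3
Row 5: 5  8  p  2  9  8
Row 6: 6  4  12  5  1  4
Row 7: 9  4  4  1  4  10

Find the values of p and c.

Rows 4 and 6 each multiply to 5760, so every row has product 5760.
Row 5: 5×8×2×9×8 = 5760, so the missing entry is 5760 ÷ 5760 = 1.
Row 3: 1×1×8×12×6 = 576, so the missing entry is 5760 ÷ 576 = 10.

p = 1, c = 10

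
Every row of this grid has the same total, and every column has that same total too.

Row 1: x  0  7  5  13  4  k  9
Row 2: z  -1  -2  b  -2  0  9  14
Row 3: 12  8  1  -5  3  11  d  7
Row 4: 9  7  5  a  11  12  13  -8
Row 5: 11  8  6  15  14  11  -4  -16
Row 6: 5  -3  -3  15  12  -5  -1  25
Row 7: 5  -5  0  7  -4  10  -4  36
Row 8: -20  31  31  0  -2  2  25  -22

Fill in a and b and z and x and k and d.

Rows 5 and 6 both sum to 45, so that's the common total.
Row 4: 9 + 7 + 5 + 11 + 12 + 13 − 8 = 49, so its missing entry is 45 − 49 = -4.
Row 3: 12 + 8 + 1 − 5 + 3 + 11 + 7 = 37, so its missing entry is 45 − 37 = 8.
Column 7: 9 + 8 + 13 − 4 − 1 − 4 + 25 = 46, so its missing entry is 45 − 46 = -1.
Row 1: 0 + 7 + 5 + 13 + 4 − 1 + 9 = 37, so its missing entry is 45 − 37 = 8.
Column 1: 8 + 12 + 9 + 11 + 5 + 5 − 20 = 30, so its missing entry is 45 − 30 = 15.
Row 2: 15 − 1 − 2 − 2 + 0 + 9 + 14 = 33, so its missing entry is 45 − 33 = 12.

a = -4, b = 12, z = 15, x = 8, k = -1, d = 8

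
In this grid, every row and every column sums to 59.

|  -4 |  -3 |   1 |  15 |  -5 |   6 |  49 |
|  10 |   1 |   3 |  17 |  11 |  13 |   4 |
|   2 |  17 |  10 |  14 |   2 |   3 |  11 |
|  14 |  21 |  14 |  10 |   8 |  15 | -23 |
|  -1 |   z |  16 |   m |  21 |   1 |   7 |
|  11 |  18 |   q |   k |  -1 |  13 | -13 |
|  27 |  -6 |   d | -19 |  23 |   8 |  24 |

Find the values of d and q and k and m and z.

d = 2, q = 13, k = 18, m = 4, z = 11

Row 7: 27 − 6 − 19 + 23 + 8 + 24 = 57, so its missing entry is 59 − 57 = 2.
Column 2: -3 + 1 + 17 + 21 + 18 − 6 = 48, so its missing entry is 59 − 48 = 11.
Row 5: -1 + 11 + 16 + 21 + 1 + 7 = 55, so its missing entry is 59 − 55 = 4.
Column 4: 15 + 17 + 14 + 10 + 4 − 19 = 41, so its missing entry is 59 − 41 = 18.
Row 6: 11 + 18 + 18 − 1 + 13 − 13 = 46, so its missing entry is 59 − 46 = 13.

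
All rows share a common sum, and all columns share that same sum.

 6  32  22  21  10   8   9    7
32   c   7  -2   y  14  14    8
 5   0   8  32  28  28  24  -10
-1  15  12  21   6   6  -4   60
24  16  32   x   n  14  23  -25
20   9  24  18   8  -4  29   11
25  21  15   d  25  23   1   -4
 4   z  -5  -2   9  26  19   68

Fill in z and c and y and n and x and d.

Rows 1 and 3 both sum to 115, so that's the common total.
Row 8: 4 − 5 − 2 + 9 + 26 + 19 + 68 = 119, so its missing entry is 115 − 119 = -4.
Column 2: 32 + 0 + 15 + 16 + 9 + 21 − 4 = 89, so its missing entry is 115 − 89 = 26.
Row 2: 32 + 26 + 7 − 2 + 14 + 14 + 8 = 99, so its missing entry is 115 − 99 = 16.
Column 5: 10 + 16 + 28 + 6 + 8 + 25 + 9 = 102, so its missing entry is 115 − 102 = 13.
Row 5: 24 + 16 + 32 + 13 + 14 + 23 − 25 = 97, so its missing entry is 115 − 97 = 18.
Row 7: 25 + 21 + 15 + 25 + 23 + 1 − 4 = 106, so its missing entry is 115 − 106 = 9.

z = -4, c = 26, y = 16, n = 13, x = 18, d = 9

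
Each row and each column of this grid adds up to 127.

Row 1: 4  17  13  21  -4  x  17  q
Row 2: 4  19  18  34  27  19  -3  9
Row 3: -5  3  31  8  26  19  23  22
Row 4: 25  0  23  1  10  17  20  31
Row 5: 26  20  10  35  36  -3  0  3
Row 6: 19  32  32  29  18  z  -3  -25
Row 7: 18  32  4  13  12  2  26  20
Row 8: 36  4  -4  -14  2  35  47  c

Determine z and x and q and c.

z = 25, x = 13, q = 46, c = 21

Row 6: 19 + 32 + 32 + 29 + 18 − 3 − 25 = 102, so its missing entry is 127 − 102 = 25.
Row 8: 36 + 4 − 4 − 14 + 2 + 35 + 47 = 106, so its missing entry is 127 − 106 = 21.
Column 8: 9 + 22 + 31 + 3 − 25 + 20 + 21 = 81, so its missing entry is 127 − 81 = 46.
Row 1: 4 + 17 + 13 + 21 − 4 + 17 + 46 = 114, so its missing entry is 127 − 114 = 13.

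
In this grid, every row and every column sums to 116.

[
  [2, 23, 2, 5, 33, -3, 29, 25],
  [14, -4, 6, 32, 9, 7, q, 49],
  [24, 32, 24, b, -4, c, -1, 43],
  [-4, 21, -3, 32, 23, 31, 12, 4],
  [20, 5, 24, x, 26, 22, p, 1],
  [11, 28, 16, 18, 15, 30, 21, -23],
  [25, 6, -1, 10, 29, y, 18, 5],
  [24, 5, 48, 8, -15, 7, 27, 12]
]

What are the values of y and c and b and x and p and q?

Row 7: 25 + 6 − 1 + 10 + 29 + 18 + 5 = 92, so its missing entry is 116 − 92 = 24.
Row 2: 14 − 4 + 6 + 32 + 9 + 7 + 49 = 113, so its missing entry is 116 − 113 = 3.
Column 7: 29 + 3 − 1 + 12 + 21 + 18 + 27 = 109, so its missing entry is 116 − 109 = 7.
Row 5: 20 + 5 + 24 + 26 + 22 + 7 + 1 = 105, so its missing entry is 116 − 105 = 11.
Column 4: 5 + 32 + 32 + 11 + 18 + 10 + 8 = 116, so its missing entry is 116 − 116 = 0.
Row 3: 24 + 32 + 24 + 0 − 4 − 1 + 43 = 118, so its missing entry is 116 − 118 = -2.

y = 24, c = -2, b = 0, x = 11, p = 7, q = 3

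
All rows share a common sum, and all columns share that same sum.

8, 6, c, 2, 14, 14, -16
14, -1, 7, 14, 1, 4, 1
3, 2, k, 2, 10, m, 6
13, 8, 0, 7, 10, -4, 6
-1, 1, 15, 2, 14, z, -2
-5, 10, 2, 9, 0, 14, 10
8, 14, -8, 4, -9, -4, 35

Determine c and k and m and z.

c = 12, k = 12, m = 5, z = 11

Rows 2 and 4 both sum to 40, so that's the common total.
Row 5 has -1 + 1 + 15 + 2 + 14 − 2 = 29; the blank must be 40 − 29 = 11.
Row 1 has 8 + 6 + 2 + 14 + 14 − 16 = 28; the blank must be 40 − 28 = 12.
Column 6 has 14 + 4 − 4 + 11 + 14 − 4 = 35; the blank must be 40 − 35 = 5.
Row 3 has 3 + 2 + 2 + 10 + 5 + 6 = 28; the blank must be 40 − 28 = 12.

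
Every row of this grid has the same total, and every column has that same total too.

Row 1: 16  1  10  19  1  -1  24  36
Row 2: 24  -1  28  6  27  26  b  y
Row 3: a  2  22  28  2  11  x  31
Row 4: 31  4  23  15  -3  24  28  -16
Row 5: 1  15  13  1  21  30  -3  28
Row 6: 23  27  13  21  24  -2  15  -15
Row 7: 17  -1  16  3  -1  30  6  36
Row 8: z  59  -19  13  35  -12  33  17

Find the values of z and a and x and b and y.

Rows 1 and 4 both sum to 106, so that's the common total.
Row 8: 59 − 19 + 13 + 35 − 12 + 33 + 17 = 126, so its missing entry is 106 − 126 = -20.
Column 1: 16 + 24 + 31 + 1 + 23 + 17 − 20 = 92, so its missing entry is 106 − 92 = 14.
Column 8: 36 + 31 − 16 + 28 − 15 + 36 + 17 = 117, so its missing entry is 106 − 117 = -11.
Row 3: 14 + 2 + 22 + 28 + 2 + 11 + 31 = 110, so its missing entry is 106 − 110 = -4.
Row 2: 24 − 1 + 28 + 6 + 27 + 26 − 11 = 99, so its missing entry is 106 − 99 = 7.

z = -20, a = 14, x = -4, b = 7, y = -11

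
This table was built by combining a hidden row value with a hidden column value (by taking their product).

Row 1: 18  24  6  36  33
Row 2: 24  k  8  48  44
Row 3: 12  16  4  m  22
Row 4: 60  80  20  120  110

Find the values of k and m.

k = 32, m = 24

Each row is a constant multiple of every other row — this is a multiplication table with the headers hidden.
Row 2 is 44/33 = 4/3 times row 1, so its entry in column 2 is 24 × 4/3 = 32.
Row 3 is 22/33 = 2/3 times row 1, so its entry in column 4 is 36 × 2/3 = 24.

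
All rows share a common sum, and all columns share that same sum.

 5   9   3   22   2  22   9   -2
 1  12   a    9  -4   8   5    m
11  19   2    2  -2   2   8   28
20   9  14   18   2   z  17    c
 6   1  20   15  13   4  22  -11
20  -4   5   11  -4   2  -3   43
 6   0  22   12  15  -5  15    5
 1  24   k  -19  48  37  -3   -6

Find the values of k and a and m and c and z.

Rows 1 and 3 both sum to 70, so that's the common total.
Row 8: 1 + 24 − 19 + 48 + 37 − 3 − 6 = 82, so its missing entry is 70 − 82 = -12.
Column 3: 3 + 2 + 14 + 20 + 5 + 22 − 12 = 54, so its missing entry is 70 − 54 = 16.
Row 2: 1 + 12 + 16 + 9 − 4 + 8 + 5 = 47, so its missing entry is 70 − 47 = 23.
Column 8: -2 + 23 + 28 − 11 + 43 + 5 − 6 = 80, so its missing entry is 70 − 80 = -10.
Row 4: 20 + 9 + 14 + 18 + 2 + 17 − 10 = 70, so its missing entry is 70 − 70 = 0.

k = -12, a = 16, m = 23, c = -10, z = 0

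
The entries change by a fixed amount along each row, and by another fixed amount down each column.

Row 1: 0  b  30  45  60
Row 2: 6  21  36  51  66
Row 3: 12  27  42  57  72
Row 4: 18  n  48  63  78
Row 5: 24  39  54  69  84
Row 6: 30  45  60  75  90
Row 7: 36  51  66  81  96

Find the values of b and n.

b = 15, n = 33

Along each row the entries change by 15 per step; down each column they change by 6.
Row 1: from 0 at column 1, stepping by 15 to column 2 gives 15.
Row 4: from 18 at column 1, stepping by 15 to column 2 gives 33.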